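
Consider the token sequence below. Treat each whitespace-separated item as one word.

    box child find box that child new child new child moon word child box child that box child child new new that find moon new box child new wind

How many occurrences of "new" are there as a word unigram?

6

Scanning the 29 tokens for "new":
  position 7: new
  position 9: new
  position 20: new
  position 21: new
  position 25: new
  position 28: new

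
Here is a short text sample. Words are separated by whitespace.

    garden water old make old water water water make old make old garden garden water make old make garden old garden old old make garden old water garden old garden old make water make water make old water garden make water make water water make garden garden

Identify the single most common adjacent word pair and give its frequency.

Bigram frequencies (highest first):
  water make: 6
  old make: 5
  make old: 5
  garden old: 5
  make water: 4
  old water: 3
  … (9 more, each ≤ 3)

"water make", 6 times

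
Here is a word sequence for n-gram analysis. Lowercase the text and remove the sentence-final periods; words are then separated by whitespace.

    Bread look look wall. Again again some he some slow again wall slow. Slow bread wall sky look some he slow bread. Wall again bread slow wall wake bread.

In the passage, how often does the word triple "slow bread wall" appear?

2

Scanning the 27 overlapping trigram windows for "slow bread wall":
  position 14–16: slow bread wall
  position 21–23: slow bread wall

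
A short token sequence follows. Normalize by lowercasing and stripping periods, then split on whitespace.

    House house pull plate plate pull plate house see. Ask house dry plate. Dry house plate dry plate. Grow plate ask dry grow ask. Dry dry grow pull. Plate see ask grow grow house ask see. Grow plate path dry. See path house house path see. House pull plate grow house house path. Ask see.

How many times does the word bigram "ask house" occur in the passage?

Scanning the 54 overlapping bigram windows for "ask house":
  position 10–11: ask house

1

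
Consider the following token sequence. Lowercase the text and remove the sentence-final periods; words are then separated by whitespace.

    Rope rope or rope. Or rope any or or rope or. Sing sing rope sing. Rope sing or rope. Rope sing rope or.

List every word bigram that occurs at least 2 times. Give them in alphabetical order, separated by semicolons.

Bigram counts meeting the condition (at least 2 times):
  or rope: 4
  rope or: 4
  rope rope: 2
  rope sing: 3
  sing rope: 3

or rope; rope or; rope rope; rope sing; sing rope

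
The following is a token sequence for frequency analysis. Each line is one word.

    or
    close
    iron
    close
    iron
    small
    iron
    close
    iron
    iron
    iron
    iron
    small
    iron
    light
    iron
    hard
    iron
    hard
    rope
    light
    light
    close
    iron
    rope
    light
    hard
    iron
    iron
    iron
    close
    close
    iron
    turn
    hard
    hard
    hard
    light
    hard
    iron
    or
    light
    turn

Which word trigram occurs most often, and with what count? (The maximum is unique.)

Trigram frequencies (highest first):
  iron iron iron: 3
  iron close iron: 2
  iron small iron: 2
  light hard iron: 2
  or close iron: 1
  close iron close: 1
  … (30 more, each ≤ 1)

"iron iron iron", 3 times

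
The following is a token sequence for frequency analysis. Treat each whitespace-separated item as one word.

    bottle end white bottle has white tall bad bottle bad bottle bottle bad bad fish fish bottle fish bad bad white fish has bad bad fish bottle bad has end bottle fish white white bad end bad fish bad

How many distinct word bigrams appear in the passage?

39 tokens → 38 bigram windows in total.
Repeated bigrams (each contributes count−1 duplicates):
  bad bad: 3
  bad fish: 3
  bottle bad: 3
  bad bottle: 2
  bottle fish: 2
  fish bad: 2
  fish bottle: 2
10 duplicate windows → 38 − 10 = 28 distinct.

28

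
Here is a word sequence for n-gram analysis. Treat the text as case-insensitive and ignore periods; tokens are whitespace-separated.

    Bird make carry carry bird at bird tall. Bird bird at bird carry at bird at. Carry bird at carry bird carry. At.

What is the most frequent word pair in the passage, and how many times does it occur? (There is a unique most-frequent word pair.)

"bird at", 4 times

Bigram frequencies (highest first):
  bird at: 4
  carry bird: 3
  at bird: 3
  bird carry: 2
  carry at: 2
  at carry: 2
  … (6 more, each ≤ 1)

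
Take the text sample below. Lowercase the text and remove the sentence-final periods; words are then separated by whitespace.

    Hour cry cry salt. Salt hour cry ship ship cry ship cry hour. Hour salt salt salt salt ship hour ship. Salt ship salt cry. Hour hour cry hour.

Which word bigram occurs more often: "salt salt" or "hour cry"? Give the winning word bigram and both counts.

"salt salt": 4 occurrences
"hour cry": 3 occurrences

"salt salt" (4 vs 3)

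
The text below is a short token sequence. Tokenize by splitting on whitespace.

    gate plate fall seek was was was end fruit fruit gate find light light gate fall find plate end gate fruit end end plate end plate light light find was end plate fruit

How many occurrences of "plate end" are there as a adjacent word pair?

Scanning the 32 overlapping bigram windows for "plate end":
  position 18–19: plate end
  position 24–25: plate end

2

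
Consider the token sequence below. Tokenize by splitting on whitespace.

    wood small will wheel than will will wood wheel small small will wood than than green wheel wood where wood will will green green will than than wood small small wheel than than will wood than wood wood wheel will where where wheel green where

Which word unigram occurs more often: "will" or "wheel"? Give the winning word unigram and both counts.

"will": 9 occurrences
"wheel": 6 occurrences

"will" (9 vs 6)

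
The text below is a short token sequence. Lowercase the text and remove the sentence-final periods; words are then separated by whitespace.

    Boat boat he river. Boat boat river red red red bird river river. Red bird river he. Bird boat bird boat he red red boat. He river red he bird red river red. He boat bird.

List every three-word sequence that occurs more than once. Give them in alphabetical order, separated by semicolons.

boat he river; red bird river; river red he

Trigram counts meeting the condition (more than once):
  boat he river: 2
  red bird river: 2
  river red he: 2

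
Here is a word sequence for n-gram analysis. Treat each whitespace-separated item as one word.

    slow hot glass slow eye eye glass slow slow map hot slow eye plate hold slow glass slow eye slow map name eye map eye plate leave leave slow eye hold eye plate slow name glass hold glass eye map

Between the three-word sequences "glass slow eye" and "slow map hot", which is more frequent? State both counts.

"glass slow eye" (2 vs 1)

"glass slow eye": 2 occurrences
"slow map hot": 1 occurrence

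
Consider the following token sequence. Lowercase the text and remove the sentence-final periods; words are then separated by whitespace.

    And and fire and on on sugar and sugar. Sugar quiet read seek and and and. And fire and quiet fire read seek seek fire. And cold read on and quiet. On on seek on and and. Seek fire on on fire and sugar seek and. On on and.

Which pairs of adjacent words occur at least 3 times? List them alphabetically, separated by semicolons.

and and; fire and; on and; on on

Bigram counts meeting the condition (at least 3 times):
  and and: 5
  fire and: 4
  on and: 3
  on on: 4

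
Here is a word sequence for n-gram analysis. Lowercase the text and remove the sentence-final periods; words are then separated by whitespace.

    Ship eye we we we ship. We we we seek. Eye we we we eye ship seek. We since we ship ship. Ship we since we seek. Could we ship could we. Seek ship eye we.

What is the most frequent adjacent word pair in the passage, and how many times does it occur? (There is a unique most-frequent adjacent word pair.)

"we we", 6 times

Bigram frequencies (highest first):
  we we: 6
  eye we: 3
  we ship: 3
  we seek: 3
  ship eye: 2
  ship we: 2
  … (12 more, each ≤ 2)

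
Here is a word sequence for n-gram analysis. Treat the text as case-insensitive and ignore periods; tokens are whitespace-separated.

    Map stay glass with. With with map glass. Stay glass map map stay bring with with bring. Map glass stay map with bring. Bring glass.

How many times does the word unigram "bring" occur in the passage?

Scanning the 25 tokens for "bring":
  position 14: bring
  position 17: bring
  position 23: bring
  position 24: bring

4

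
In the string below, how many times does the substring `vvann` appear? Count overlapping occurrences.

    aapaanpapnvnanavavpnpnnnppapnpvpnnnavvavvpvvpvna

0

Sliding a length-5 window over the 48 characters (44 positions):
  (no match at any position)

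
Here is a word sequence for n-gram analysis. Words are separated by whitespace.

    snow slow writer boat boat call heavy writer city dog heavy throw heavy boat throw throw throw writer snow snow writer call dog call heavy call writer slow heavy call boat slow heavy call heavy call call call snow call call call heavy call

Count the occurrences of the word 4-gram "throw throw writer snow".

1

Scanning the 41 overlapping 4-gram windows for "throw throw writer snow":
  position 16–19: throw throw writer snow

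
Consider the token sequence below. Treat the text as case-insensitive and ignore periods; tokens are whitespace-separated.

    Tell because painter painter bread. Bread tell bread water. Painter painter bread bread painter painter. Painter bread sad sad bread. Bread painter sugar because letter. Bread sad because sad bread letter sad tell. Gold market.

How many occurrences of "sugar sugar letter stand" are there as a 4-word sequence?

Scanning the 32 overlapping 4-gram windows for "sugar sugar letter stand":
  (none found)

0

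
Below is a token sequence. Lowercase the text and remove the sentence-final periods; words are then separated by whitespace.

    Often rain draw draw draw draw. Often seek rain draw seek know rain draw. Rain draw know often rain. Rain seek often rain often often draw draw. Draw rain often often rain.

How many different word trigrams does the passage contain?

27

32 tokens → 30 trigram windows in total.
Repeated trigrams (each contributes count−1 duplicates):
  draw draw draw: 3
  rain often often: 2
3 duplicate windows → 30 − 3 = 27 distinct.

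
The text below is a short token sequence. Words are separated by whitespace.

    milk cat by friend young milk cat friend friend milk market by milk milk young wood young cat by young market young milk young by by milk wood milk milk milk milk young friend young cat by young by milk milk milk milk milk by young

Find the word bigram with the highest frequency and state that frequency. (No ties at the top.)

Bigram frequencies (highest first):
  milk milk: 8
  cat by: 3
  by milk: 3
  milk young: 3
  by young: 3
  milk cat: 2
  … (19 more, each ≤ 2)

"milk milk", 8 times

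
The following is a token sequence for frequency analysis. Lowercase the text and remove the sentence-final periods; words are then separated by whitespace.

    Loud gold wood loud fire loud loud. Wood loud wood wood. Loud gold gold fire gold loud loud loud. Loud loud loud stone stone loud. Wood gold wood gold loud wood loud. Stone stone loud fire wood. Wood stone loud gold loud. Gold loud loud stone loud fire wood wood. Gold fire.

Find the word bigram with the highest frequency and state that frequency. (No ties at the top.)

"loud loud", 7 times

Bigram frequencies (highest first):
  loud loud: 7
  loud gold: 4
  wood loud: 4
  loud wood: 4
  gold loud: 4
  stone loud: 4
  … (12 more, each ≤ 3)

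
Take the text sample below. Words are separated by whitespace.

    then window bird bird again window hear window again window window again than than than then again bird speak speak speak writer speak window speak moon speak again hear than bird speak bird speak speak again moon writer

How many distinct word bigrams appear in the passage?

38 tokens → 37 bigram windows in total.
Repeated bigrams (each contributes count−1 duplicates):
  bird speak: 3
  speak speak: 3
  again window: 2
  speak again: 2
  than than: 2
  window again: 2
8 duplicate windows → 37 − 8 = 29 distinct.

29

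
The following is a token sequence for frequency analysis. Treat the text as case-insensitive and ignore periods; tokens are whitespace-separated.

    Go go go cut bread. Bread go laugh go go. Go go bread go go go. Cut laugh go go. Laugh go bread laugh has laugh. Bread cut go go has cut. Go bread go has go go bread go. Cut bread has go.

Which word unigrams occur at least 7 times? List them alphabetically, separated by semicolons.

bread; go

Unigram counts meeting the condition (at least 7 times):
  bread: 8
  go: 22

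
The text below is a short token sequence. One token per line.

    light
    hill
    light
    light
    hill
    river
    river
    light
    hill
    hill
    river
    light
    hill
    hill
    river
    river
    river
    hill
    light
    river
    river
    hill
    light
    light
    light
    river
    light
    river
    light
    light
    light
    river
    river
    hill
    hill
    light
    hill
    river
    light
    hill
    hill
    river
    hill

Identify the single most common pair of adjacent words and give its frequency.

"light hill", 6 times

Bigram frequencies (highest first):
  light hill: 6
  light light: 5
  hill river: 5
  river river: 5
  river light: 5
  hill light: 4
  … (3 more, each ≤ 4)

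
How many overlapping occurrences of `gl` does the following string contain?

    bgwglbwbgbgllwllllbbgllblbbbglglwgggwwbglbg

6

Sliding a length-2 window over the 43 characters (42 positions):
  position 4–5: gl
  position 11–12: gl
  position 21–22: gl
  position 29–30: gl
  position 31–32: gl
  position 40–41: gl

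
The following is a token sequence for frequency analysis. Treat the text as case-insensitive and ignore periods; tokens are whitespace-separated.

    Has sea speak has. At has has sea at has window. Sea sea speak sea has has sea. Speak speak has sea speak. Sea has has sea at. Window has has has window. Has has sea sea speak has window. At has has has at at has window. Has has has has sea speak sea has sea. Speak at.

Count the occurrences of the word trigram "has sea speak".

Scanning the 57 overlapping trigram windows for "has sea speak":
  position 1–3: has sea speak
  position 17–19: has sea speak
  position 21–23: has sea speak
  position 52–54: has sea speak
  position 56–58: has sea speak

5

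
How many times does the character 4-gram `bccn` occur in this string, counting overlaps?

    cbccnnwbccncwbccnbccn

4

Sliding a length-4 window over the 21 characters (18 positions):
  position 2–5: bccn
  position 8–11: bccn
  position 14–17: bccn
  position 18–21: bccn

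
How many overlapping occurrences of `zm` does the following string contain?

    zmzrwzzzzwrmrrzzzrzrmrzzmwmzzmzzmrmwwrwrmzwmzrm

4

Sliding a length-2 window over the 47 characters (46 positions):
  position 1–2: zm
  position 24–25: zm
  position 29–30: zm
  position 32–33: zm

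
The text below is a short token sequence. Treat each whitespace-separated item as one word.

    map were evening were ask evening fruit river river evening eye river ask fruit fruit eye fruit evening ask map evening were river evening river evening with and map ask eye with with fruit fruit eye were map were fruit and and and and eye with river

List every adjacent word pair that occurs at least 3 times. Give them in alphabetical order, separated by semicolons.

Bigram counts meeting the condition (at least 3 times):
  and and: 3
  river evening: 3

and and; river evening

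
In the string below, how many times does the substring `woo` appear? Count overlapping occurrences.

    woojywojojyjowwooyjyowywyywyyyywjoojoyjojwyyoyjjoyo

Sliding a length-3 window over the 51 characters (49 positions):
  position 1–3: woo
  position 15–17: woo

2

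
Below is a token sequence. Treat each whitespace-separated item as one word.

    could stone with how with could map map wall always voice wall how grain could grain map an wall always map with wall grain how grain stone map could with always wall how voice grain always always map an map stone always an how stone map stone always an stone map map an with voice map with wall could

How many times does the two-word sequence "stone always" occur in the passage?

2

Scanning the 58 overlapping bigram windows for "stone always":
  position 41–42: stone always
  position 47–48: stone always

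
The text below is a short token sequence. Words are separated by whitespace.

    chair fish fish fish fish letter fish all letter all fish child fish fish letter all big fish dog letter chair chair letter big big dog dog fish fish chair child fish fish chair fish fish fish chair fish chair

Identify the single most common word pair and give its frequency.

Bigram frequencies (highest first):
  fish fish: 8
  fish chair: 4
  chair fish: 3
  fish letter: 2
  letter all: 2
  child fish: 2
  … (18 more, each ≤ 1)

"fish fish", 8 times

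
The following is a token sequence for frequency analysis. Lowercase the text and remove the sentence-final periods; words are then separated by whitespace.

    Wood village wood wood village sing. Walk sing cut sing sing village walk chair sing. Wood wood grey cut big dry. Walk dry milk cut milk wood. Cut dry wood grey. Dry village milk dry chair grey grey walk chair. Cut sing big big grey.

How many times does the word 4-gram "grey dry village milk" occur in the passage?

Scanning the 42 overlapping 4-gram windows for "grey dry village milk":
  position 31–34: grey dry village milk

1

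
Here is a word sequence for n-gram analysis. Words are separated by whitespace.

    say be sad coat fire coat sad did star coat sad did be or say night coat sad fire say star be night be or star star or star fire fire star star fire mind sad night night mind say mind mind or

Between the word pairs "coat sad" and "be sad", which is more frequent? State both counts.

"coat sad" (3 vs 1)

"coat sad": 3 occurrences
"be sad": 1 occurrence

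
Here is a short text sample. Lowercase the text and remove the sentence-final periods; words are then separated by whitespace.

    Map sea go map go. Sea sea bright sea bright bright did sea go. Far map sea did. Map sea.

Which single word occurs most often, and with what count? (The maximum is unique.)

"sea", 7 times

Unigram frequencies (highest first):
  sea: 7
  map: 4
  go: 3
  bright: 3
  did: 2
  far: 1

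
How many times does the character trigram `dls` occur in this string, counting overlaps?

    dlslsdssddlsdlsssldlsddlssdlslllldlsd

Sliding a length-3 window over the 37 characters (35 positions):
  position 1–3: dls
  position 10–12: dls
  position 13–15: dls
  position 19–21: dls
  position 23–25: dls
  position 27–29: dls
  position 34–36: dls

7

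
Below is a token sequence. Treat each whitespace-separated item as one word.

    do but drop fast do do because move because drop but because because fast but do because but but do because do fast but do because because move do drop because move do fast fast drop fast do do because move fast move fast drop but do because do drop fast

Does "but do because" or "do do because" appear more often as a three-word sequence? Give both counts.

"but do because": 4 occurrences
"do do because": 2 occurrences

"but do because" (4 vs 2)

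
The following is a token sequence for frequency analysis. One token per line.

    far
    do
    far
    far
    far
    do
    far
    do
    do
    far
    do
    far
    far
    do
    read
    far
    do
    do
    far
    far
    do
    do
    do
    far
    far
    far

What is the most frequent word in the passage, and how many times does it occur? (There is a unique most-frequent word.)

Unigram frequencies (highest first):
  far: 14
  do: 11
  read: 1

"far", 14 times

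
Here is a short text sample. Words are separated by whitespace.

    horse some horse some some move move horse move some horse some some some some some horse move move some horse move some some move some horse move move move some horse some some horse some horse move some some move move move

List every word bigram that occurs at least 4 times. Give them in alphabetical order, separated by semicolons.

Bigram counts meeting the condition (at least 4 times):
  horse move: 5
  horse some: 5
  move move: 6
  move some: 6
  some horse: 8
  some some: 8

horse move; horse some; move move; move some; some horse; some some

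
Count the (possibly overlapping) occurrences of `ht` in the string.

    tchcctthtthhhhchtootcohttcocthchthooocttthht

5

Sliding a length-2 window over the 44 characters (43 positions):
  position 8–9: ht
  position 16–17: ht
  position 23–24: ht
  position 32–33: ht
  position 43–44: ht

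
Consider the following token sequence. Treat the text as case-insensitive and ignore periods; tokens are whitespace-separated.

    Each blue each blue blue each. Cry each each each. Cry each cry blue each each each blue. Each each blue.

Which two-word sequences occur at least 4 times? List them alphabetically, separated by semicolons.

blue each; each blue; each each

Bigram counts meeting the condition (at least 4 times):
  blue each: 4
  each blue: 4
  each each: 5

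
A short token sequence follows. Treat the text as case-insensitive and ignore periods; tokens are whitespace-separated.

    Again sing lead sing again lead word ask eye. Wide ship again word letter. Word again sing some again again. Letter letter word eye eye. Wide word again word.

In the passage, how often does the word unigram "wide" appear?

Scanning the 29 tokens for "wide":
  position 10: wide
  position 26: wide

2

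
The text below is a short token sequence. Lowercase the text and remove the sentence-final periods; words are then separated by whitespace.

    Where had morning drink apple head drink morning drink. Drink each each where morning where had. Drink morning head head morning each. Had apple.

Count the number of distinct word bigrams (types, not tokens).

24 tokens → 23 bigram windows in total.
Repeated bigrams (each contributes count−1 duplicates):
  drink morning: 2
  morning drink: 2
  where had: 2
3 duplicate windows → 23 − 3 = 20 distinct.

20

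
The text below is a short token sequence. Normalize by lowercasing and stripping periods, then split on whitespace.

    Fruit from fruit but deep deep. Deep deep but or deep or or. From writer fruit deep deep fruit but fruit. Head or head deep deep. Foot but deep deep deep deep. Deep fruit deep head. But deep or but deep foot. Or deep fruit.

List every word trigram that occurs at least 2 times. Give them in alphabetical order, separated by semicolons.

but deep deep; deep deep deep; deep deep fruit

Trigram counts meeting the condition (at least 2 times):
  but deep deep: 2
  deep deep deep: 5
  deep deep fruit: 2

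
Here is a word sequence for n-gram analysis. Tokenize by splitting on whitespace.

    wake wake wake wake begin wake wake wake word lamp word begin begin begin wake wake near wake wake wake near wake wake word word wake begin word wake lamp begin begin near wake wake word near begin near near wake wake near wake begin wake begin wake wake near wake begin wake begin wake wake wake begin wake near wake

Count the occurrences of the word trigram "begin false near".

Scanning the 59 overlapping trigram windows for "begin false near":
  (none found)

0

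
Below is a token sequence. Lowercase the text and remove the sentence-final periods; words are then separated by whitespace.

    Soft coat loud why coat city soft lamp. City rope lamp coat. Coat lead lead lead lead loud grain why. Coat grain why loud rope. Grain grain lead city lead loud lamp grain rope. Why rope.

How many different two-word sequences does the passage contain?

36 tokens → 35 bigram windows in total.
Repeated bigrams (each contributes count−1 duplicates):
  lead lead: 3
  grain why: 2
  lead loud: 2
  why coat: 2
5 duplicate windows → 35 − 5 = 30 distinct.

30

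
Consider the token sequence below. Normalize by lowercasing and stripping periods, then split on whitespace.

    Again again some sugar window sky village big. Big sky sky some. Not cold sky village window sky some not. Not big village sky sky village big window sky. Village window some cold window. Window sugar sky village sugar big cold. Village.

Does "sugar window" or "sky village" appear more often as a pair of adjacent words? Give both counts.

"sky village" (5 vs 1)

"sugar window": 1 occurrence
"sky village": 5 occurrences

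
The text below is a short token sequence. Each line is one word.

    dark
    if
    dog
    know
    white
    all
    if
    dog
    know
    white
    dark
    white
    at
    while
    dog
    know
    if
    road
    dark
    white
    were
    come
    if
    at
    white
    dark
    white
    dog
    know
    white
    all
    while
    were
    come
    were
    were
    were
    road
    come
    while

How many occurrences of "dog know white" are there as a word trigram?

Scanning the 38 overlapping trigram windows for "dog know white":
  position 3–5: dog know white
  position 8–10: dog know white
  position 28–30: dog know white

3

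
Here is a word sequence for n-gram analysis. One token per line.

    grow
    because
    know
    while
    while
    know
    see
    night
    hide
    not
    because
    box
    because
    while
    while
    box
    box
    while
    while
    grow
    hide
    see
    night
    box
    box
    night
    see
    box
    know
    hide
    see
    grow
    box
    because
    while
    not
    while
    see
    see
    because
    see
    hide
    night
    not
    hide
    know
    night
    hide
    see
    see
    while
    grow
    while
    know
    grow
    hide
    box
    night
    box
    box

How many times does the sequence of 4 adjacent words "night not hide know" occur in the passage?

Scanning the 57 overlapping 4-gram windows for "night not hide know":
  position 43–46: night not hide know

1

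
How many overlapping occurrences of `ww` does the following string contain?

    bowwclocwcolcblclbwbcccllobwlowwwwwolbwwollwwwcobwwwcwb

Sliding a length-2 window over the 55 characters (54 positions):
  position 3–4: ww
  position 31–32: ww
  position 32–33: ww
  position 33–34: ww
  position 34–35: ww
  position 39–40: ww
  position 44–45: ww
  position 45–46: ww
  position 50–51: ww
  position 51–52: ww

10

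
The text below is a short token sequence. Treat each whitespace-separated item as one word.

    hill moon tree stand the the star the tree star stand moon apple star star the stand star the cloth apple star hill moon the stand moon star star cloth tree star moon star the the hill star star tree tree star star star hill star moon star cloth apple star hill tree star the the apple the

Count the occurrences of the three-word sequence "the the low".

0

Scanning the 56 overlapping trigram windows for "the the low":
  (none found)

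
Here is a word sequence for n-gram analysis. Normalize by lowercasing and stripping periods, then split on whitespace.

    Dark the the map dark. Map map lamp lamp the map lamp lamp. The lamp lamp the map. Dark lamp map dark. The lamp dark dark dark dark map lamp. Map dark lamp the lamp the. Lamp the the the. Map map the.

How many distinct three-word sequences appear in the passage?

43 tokens → 41 trigram windows in total.
Repeated trigrams (each contributes count−1 duplicates):
  lamp lamp the: 3
  lamp the lamp: 3
  dark dark dark: 2
  lamp map dark: 2
  lamp the map: 2
  map dark lamp: 2
  map lamp lamp: 2
  the lamp the: 2
  … (2 more repeated)
12 duplicate windows → 41 − 12 = 29 distinct.

29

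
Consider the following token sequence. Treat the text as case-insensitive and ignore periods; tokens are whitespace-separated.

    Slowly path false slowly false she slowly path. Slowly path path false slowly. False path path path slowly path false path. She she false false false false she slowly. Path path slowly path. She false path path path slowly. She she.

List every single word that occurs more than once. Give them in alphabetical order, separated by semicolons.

Unigram counts meeting the condition (more than once):
  false: 10
  path: 15
  she: 7
  slowly: 9

false; path; she; slowly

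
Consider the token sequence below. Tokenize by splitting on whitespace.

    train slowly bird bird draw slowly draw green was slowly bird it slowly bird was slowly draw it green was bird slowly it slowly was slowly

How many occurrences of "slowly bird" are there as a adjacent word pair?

3

Scanning the 25 overlapping bigram windows for "slowly bird":
  position 2–3: slowly bird
  position 10–11: slowly bird
  position 13–14: slowly bird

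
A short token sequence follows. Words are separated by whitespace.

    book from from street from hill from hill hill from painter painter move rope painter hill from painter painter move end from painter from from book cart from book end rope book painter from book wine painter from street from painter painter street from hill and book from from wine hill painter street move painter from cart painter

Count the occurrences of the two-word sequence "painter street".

2

Scanning the 57 overlapping bigram windows for "painter street":
  position 42–43: painter street
  position 52–53: painter street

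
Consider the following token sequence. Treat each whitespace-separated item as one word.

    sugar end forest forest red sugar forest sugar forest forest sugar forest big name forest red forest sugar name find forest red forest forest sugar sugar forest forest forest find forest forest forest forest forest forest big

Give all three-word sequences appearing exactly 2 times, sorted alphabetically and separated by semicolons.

Trigram counts meeting the condition (exactly 2 times):
  forest forest sugar: 2
  forest red forest: 2
  forest sugar forest: 2
  sugar forest forest: 2

forest forest sugar; forest red forest; forest sugar forest; sugar forest forest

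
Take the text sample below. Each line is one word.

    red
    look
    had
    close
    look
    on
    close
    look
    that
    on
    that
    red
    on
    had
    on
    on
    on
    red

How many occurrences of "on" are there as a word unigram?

6

Scanning the 18 tokens for "on":
  position 6: on
  position 10: on
  position 13: on
  position 15: on
  position 16: on
  position 17: on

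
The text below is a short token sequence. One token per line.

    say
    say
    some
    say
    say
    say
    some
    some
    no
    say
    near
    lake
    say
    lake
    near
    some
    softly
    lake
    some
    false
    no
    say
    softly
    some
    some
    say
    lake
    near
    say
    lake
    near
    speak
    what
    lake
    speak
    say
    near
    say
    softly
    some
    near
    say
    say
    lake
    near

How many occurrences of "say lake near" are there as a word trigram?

4

Scanning the 43 overlapping trigram windows for "say lake near":
  position 13–15: say lake near
  position 26–28: say lake near
  position 29–31: say lake near
  position 43–45: say lake near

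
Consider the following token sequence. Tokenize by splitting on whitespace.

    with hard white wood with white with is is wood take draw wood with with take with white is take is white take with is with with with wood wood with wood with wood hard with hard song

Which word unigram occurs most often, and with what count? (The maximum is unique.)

"with", 13 times

Unigram frequencies (highest first):
  with: 13
  wood: 7
  is: 5
  white: 4
  take: 4
  hard: 3
  … (2 more, each ≤ 1)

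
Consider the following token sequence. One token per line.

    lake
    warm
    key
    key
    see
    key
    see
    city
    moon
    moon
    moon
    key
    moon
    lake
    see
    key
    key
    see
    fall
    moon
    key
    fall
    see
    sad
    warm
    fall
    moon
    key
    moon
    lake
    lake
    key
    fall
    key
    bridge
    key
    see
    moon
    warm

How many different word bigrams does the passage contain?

26

39 tokens → 38 bigram windows in total.
Repeated bigrams (each contributes count−1 duplicates):
  key see: 4
  moon key: 3
  fall moon: 2
  key fall: 2
  key key: 2
  key moon: 2
  moon lake: 2
  moon moon: 2
  … (1 more repeated)
12 duplicate windows → 38 − 12 = 26 distinct.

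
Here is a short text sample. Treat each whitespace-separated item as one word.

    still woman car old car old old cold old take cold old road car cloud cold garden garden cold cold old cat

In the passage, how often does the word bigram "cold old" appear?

3

Scanning the 21 overlapping bigram windows for "cold old":
  position 8–9: cold old
  position 11–12: cold old
  position 20–21: cold old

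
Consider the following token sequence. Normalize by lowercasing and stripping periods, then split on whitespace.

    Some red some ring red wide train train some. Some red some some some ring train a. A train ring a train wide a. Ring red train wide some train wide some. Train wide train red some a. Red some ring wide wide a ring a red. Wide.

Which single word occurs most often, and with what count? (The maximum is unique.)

"some", 11 times

Unigram frequencies (highest first):
  some: 11
  train: 9
  wide: 8
  red: 7
  a: 7
  ring: 6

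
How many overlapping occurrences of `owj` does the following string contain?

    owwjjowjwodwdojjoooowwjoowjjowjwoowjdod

4

Sliding a length-3 window over the 39 characters (37 positions):
  position 6–8: owj
  position 25–27: owj
  position 29–31: owj
  position 34–36: owj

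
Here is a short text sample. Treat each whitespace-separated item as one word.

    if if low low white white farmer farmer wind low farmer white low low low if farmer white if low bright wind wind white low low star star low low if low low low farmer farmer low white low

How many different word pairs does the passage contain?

39 tokens → 38 bigram windows in total.
Repeated bigrams (each contributes count−1 duplicates):
  low low: 7
  if low: 3
  white low: 3
  farmer farmer: 2
  farmer white: 2
  low farmer: 2
  low if: 2
  low white: 2
15 duplicate windows → 38 − 15 = 23 distinct.

23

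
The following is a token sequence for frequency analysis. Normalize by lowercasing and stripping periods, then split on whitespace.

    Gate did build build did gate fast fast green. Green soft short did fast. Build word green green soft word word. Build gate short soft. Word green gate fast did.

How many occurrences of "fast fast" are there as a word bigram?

Scanning the 29 overlapping bigram windows for "fast fast":
  position 7–8: fast fast

1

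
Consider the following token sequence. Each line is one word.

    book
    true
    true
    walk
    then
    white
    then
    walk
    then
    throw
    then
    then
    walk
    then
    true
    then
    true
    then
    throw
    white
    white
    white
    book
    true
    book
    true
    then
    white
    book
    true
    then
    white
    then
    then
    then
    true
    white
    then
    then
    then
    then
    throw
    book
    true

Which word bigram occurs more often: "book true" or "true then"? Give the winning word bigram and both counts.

"book true": 5 occurrences
"true then": 4 occurrences

"book true" (5 vs 4)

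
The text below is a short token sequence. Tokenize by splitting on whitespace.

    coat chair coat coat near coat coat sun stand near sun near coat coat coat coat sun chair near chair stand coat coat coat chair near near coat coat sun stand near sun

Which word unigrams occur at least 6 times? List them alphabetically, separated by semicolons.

coat; near

Unigram counts meeting the condition (at least 6 times):
  coat: 14
  near: 7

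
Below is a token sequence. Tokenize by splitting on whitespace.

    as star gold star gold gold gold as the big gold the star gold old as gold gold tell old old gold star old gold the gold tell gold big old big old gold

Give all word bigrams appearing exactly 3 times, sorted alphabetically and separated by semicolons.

Bigram counts meeting the condition (exactly 3 times):
  gold gold: 3
  old gold: 3
  star gold: 3

gold gold; old gold; star gold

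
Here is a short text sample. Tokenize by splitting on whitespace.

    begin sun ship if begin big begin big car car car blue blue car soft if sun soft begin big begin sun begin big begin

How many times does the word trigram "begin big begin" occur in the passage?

Scanning the 23 overlapping trigram windows for "begin big begin":
  position 5–7: begin big begin
  position 19–21: begin big begin
  position 23–25: begin big begin

3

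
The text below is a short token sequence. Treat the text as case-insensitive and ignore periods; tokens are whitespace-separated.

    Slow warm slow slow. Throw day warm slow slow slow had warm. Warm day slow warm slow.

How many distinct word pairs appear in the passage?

11

17 tokens → 16 bigram windows in total.
Repeated bigrams (each contributes count−1 duplicates):
  slow slow: 3
  warm slow: 3
  slow warm: 2
5 duplicate windows → 16 − 5 = 11 distinct.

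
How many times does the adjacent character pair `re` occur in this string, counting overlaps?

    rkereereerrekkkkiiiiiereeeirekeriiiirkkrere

7

Sliding a length-2 window over the 43 characters (42 positions):
  position 4–5: re
  position 7–8: re
  position 11–12: re
  position 23–24: re
  position 28–29: re
  position 40–41: re
  position 42–43: re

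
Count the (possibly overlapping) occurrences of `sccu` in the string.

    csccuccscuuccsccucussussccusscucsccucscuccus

4

Sliding a length-4 window over the 44 characters (41 positions):
  position 2–5: sccu
  position 14–17: sccu
  position 24–27: sccu
  position 33–36: sccu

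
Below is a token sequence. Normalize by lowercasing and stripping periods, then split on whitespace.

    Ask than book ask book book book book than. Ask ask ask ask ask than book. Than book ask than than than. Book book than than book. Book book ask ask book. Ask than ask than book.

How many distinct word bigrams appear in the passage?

37 tokens → 36 bigram windows in total.
Repeated bigrams (each contributes count−1 duplicates):
  book book: 6
  than book: 6
  ask ask: 5
  ask than: 5
  book ask: 4
  book than: 3
  than than: 3
  ask book: 2
  … (1 more repeated)
27 duplicate windows → 36 − 27 = 9 distinct.

9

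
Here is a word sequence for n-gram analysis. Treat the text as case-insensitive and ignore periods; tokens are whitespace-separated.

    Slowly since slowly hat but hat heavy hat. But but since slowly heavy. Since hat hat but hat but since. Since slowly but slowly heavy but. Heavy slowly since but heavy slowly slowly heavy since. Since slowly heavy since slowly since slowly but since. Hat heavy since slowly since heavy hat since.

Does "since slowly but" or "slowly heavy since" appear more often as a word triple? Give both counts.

"since slowly but": 2 occurrences
"slowly heavy since": 3 occurrences

"slowly heavy since" (3 vs 2)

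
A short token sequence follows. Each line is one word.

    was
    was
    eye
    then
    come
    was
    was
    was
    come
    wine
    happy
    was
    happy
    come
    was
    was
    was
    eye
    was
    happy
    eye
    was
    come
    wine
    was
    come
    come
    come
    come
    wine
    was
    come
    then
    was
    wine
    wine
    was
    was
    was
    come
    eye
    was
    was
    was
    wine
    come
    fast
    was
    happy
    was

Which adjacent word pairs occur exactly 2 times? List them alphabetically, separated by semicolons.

come was; happy was; was eye; was wine

Bigram counts meeting the condition (exactly 2 times):
  come was: 2
  happy was: 2
  was eye: 2
  was wine: 2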